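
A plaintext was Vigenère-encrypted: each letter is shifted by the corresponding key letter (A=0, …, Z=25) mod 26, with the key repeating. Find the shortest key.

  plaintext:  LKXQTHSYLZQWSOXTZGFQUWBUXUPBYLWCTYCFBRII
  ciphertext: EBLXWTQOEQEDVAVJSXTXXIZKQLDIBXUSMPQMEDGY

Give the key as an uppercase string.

TROHDMYQ

  i= 0: E-L = 19 → T
  i= 1: B-K = 17 → R
  i= 2: L-X = 14 → O
  i= 3: X-Q =  7 → H
  i= 4: W-T =  3 → D
  i= 5: T-H = 12 → M
  i= 6: Q-S = 24 → Y
  i= 7: O-Y = 16 → Q
  i= 8: E-L = 19 → T
  i= 9: Q-Z = 17 → R
  i=10: E-Q = 14 → O
  i=11: D-W =  7 → H
  i=12: V-S =  3 → D
  i=13: A-O = 12 → M
  i=14: V-X = 24 → Y
  i=15: J-T = 16 → Q
  i=16: S-Z = 19 → T
  i=17: X-G = 17 → R
  i=18: T-F = 14 → O
  i=19: X-Q =  7 → H
  i=20: X-U =  3 → D
  i=21: I-W = 12 → M
  i=22: Z-B = 24 → Y
  i=23: K-U = 16 → Q
  i=24: Q-X = 19 → T
  i=25: L-U = 17 → R
  i=26: D-P = 14 → O
  i=27: I-B =  7 → H
  i=28: B-Y =  3 → D
  i=29: X-L = 12 → M
  i=30: U-W = 24 → Y
  i=31: S-C = 16 → Q
  i=32: M-T = 19 → T
  i=33: P-Y = 17 → R
  i=34: Q-C = 14 → O
  i=35: M-F =  7 → H
  i=36: E-B =  3 → D
  i=37: D-R = 12 → M
  i=38: G-I = 24 → Y
  i=39: Y-I = 16 → Q
  shifts repeat with period 8: TROHDMYQ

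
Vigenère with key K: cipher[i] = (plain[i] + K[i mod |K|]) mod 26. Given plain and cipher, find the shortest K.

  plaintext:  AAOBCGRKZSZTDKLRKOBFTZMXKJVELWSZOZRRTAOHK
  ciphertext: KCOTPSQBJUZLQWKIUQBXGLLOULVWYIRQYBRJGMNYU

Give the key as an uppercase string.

  i= 0: K-A = 10 → K
  i= 1: C-A =  2 → C
  i= 2: O-O =  0 → A
  i= 3: T-B = 18 → S
  i= 4: P-C = 13 → N
  i= 5: S-G = 12 → M
  i= 6: Q-R = 25 → Z
  i= 7: B-K = 17 → R
  i= 8: J-Z = 10 → K
  i= 9: U-S =  2 → C
  i=10: Z-Z =  0 → A
  i=11: L-T = 18 → S
  i=12: Q-D = 13 → N
  i=13: W-K = 12 → M
  i=14: K-L = 25 → Z
  i=15: I-R = 17 → R
  i=16: U-K = 10 → K
  i=17: Q-O =  2 → C
  i=18: B-B =  0 → A
  i=19: X-F = 18 → S
  i=20: G-T = 13 → N
  i=21: L-Z = 12 → M
  i=22: L-M = 25 → Z
  i=23: O-X = 17 → R
  i=24: U-K = 10 → K
  i=25: L-J =  2 → C
  i=26: V-V =  0 → A
  i=27: W-E = 18 → S
  i=28: Y-L = 13 → N
  i=29: I-W = 12 → M
  i=30: R-S = 25 → Z
  i=31: Q-Z = 17 → R
  i=32: Y-O = 10 → K
  i=33: B-Z =  2 → C
  i=34: R-R =  0 → A
  i=35: J-R = 18 → S
  i=36: G-T = 13 → N
  i=37: M-A = 12 → M
  i=38: N-O = 25 → Z
  i=39: Y-H = 17 → R
  i=40: U-K = 10 → K
  shifts repeat with period 8: KCASNMZR

KCASNMZR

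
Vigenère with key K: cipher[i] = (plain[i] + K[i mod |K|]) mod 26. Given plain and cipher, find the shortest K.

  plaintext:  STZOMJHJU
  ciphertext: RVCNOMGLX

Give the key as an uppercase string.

ZCD

  i= 0: R-S = 25 → Z
  i= 1: V-T =  2 → C
  i= 2: C-Z =  3 → D
  i= 3: N-O = 25 → Z
  i= 4: O-M =  2 → C
  i= 5: M-J =  3 → D
  i= 6: G-H = 25 → Z
  i= 7: L-J =  2 → C
  i= 8: X-U =  3 → D
  shifts repeat with period 3: ZCD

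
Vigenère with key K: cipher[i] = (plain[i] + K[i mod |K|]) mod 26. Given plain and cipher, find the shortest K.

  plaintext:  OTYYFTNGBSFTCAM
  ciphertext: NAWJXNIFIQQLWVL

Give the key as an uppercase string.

  i= 0: N-O = 25 → Z
  i= 1: A-T =  7 → H
  i= 2: W-Y = 24 → Y
  i= 3: J-Y = 11 → L
  i= 4: X-F = 18 → S
  i= 5: N-T = 20 → U
  i= 6: I-N = 21 → V
  i= 7: F-G = 25 → Z
  i= 8: I-B =  7 → H
  i= 9: Q-S = 24 → Y
  i=10: Q-F = 11 → L
  i=11: L-T = 18 → S
  i=12: W-C = 20 → U
  i=13: V-A = 21 → V
  i=14: L-M = 25 → Z
  shifts repeat with period 7: ZHYLSUV

ZHYLSUV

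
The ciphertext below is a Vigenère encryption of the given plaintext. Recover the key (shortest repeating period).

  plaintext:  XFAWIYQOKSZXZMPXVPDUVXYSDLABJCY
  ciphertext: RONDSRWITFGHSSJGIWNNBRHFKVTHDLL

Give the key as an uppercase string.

  i= 0: R-X = 20 → U
  i= 1: O-F =  9 → J
  i= 2: N-A = 13 → N
  i= 3: D-W =  7 → H
  i= 4: S-I = 10 → K
  i= 5: R-Y = 19 → T
  i= 6: W-Q =  6 → G
  i= 7: I-O = 20 → U
  i= 8: T-K =  9 → J
  i= 9: F-S = 13 → N
  i=10: G-Z =  7 → H
  i=11: H-X = 10 → K
  i=12: S-Z = 19 → T
  i=13: S-M =  6 → G
  i=14: J-P = 20 → U
  i=15: G-X =  9 → J
  i=16: I-V = 13 → N
  i=17: W-P =  7 → H
  i=18: N-D = 10 → K
  i=19: N-U = 19 → T
  i=20: B-V =  6 → G
  i=21: R-X = 20 → U
  i=22: H-Y =  9 → J
  i=23: F-S = 13 → N
  i=24: K-D =  7 → H
  i=25: V-L = 10 → K
  i=26: T-A = 19 → T
  i=27: H-B =  6 → G
  i=28: D-J = 20 → U
  i=29: L-C =  9 → J
  i=30: L-Y = 13 → N
  shifts repeat with period 7: UJNHKTG

UJNHKTG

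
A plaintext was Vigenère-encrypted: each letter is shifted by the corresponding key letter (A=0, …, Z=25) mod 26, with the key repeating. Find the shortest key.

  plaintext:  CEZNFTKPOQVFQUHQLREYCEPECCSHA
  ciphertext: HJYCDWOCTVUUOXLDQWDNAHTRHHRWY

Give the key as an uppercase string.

  i= 0: H-C =  5 → F
  i= 1: J-E =  5 → F
  i= 2: Y-Z = 25 → Z
  i= 3: C-N = 15 → P
  i= 4: D-F = 24 → Y
  i= 5: W-T =  3 → D
  i= 6: O-K =  4 → E
  i= 7: C-P = 13 → N
  i= 8: T-O =  5 → F
  i= 9: V-Q =  5 → F
  i=10: U-V = 25 → Z
  i=11: U-F = 15 → P
  i=12: O-Q = 24 → Y
  i=13: X-U =  3 → D
  i=14: L-H =  4 → E
  i=15: D-Q = 13 → N
  i=16: Q-L =  5 → F
  i=17: W-R =  5 → F
  i=18: D-E = 25 → Z
  i=19: N-Y = 15 → P
  i=20: A-C = 24 → Y
  i=21: H-E =  3 → D
  i=22: T-P =  4 → E
  i=23: R-E = 13 → N
  i=24: H-C =  5 → F
  i=25: H-C =  5 → F
  i=26: R-S = 25 → Z
  i=27: W-H = 15 → P
  i=28: Y-A = 24 → Y
  shifts repeat with period 8: FFZPYDEN

FFZPYDEN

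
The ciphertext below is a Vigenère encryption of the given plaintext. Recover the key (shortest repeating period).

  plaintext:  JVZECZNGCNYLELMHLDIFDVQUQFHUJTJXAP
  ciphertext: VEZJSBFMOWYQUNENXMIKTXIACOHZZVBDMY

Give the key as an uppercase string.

  i= 0: V-J = 12 → M
  i= 1: E-V =  9 → J
  i= 2: Z-Z =  0 → A
  i= 3: J-E =  5 → F
  i= 4: S-C = 16 → Q
  i= 5: B-Z =  2 → C
  i= 6: F-N = 18 → S
  i= 7: M-G =  6 → G
  i= 8: O-C = 12 → M
  i= 9: W-N =  9 → J
  i=10: Y-Y =  0 → A
  i=11: Q-L =  5 → F
  i=12: U-E = 16 → Q
  i=13: N-L =  2 → C
  i=14: E-M = 18 → S
  i=15: N-H =  6 → G
  i=16: X-L = 12 → M
  i=17: M-D =  9 → J
  i=18: I-I =  0 → A
  i=19: K-F =  5 → F
  i=20: T-D = 16 → Q
  i=21: X-V =  2 → C
  i=22: I-Q = 18 → S
  i=23: A-U =  6 → G
  i=24: C-Q = 12 → M
  i=25: O-F =  9 → J
  i=26: H-H =  0 → A
  i=27: Z-U =  5 → F
  i=28: Z-J = 16 → Q
  i=29: V-T =  2 → C
  i=30: B-J = 18 → S
  i=31: D-X =  6 → G
  i=32: M-A = 12 → M
  i=33: Y-P =  9 → J
  shifts repeat with period 8: MJAFQCSG

MJAFQCSG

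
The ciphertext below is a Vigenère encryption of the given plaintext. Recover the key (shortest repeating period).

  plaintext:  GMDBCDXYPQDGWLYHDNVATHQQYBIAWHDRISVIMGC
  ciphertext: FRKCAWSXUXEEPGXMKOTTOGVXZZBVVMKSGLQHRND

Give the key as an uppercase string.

  i= 0: F-G = 25 → Z
  i= 1: R-M =  5 → F
  i= 2: K-D =  7 → H
  i= 3: C-B =  1 → B
  i= 4: A-C = 24 → Y
  i= 5: W-D = 19 → T
  i= 6: S-X = 21 → V
  i= 7: X-Y = 25 → Z
  i= 8: U-P =  5 → F
  i= 9: X-Q =  7 → H
  i=10: E-D =  1 → B
  i=11: E-G = 24 → Y
  i=12: P-W = 19 → T
  i=13: G-L = 21 → V
  i=14: X-Y = 25 → Z
  i=15: M-H =  5 → F
  i=16: K-D =  7 → H
  i=17: O-N =  1 → B
  i=18: T-V = 24 → Y
  i=19: T-A = 19 → T
  i=20: O-T = 21 → V
  i=21: G-H = 25 → Z
  i=22: V-Q =  5 → F
  i=23: X-Q =  7 → H
  i=24: Z-Y =  1 → B
  i=25: Z-B = 24 → Y
  i=26: B-I = 19 → T
  i=27: V-A = 21 → V
  i=28: V-W = 25 → Z
  i=29: M-H =  5 → F
  i=30: K-D =  7 → H
  i=31: S-R =  1 → B
  i=32: G-I = 24 → Y
  i=33: L-S = 19 → T
  i=34: Q-V = 21 → V
  i=35: H-I = 25 → Z
  i=36: R-M =  5 → F
  i=37: N-G =  7 → H
  i=38: D-C =  1 → B
  shifts repeat with period 7: ZFHBYTV

ZFHBYTV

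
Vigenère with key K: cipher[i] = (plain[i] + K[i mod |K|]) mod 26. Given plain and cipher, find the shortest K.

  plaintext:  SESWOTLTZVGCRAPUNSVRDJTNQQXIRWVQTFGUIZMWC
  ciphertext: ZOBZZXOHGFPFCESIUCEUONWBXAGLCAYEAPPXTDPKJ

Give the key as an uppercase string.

  i= 0: Z-S =  7 → H
  i= 1: O-E = 10 → K
  i= 2: B-S =  9 → J
  i= 3: Z-W =  3 → D
  i= 4: Z-O = 11 → L
  i= 5: X-T =  4 → E
  i= 6: O-L =  3 → D
  i= 7: H-T = 14 → O
  i= 8: G-Z =  7 → H
  i= 9: F-V = 10 → K
  i=10: P-G =  9 → J
  i=11: F-C =  3 → D
  i=12: C-R = 11 → L
  i=13: E-A =  4 → E
  i=14: S-P =  3 → D
  i=15: I-U = 14 → O
  i=16: U-N =  7 → H
  i=17: C-S = 10 → K
  i=18: E-V =  9 → J
  i=19: U-R =  3 → D
  i=20: O-D = 11 → L
  i=21: N-J =  4 → E
  i=22: W-T =  3 → D
  i=23: B-N = 14 → O
  i=24: X-Q =  7 → H
  i=25: A-Q = 10 → K
  i=26: G-X =  9 → J
  i=27: L-I =  3 → D
  i=28: C-R = 11 → L
  i=29: A-W =  4 → E
  i=30: Y-V =  3 → D
  i=31: E-Q = 14 → O
  i=32: A-T =  7 → H
  i=33: P-F = 10 → K
  i=34: P-G =  9 → J
  i=35: X-U =  3 → D
  i=36: T-I = 11 → L
  i=37: D-Z =  4 → E
  i=38: P-M =  3 → D
  i=39: K-W = 14 → O
  i=40: J-C =  7 → H
  shifts repeat with period 8: HKJDLEDO

HKJDLEDO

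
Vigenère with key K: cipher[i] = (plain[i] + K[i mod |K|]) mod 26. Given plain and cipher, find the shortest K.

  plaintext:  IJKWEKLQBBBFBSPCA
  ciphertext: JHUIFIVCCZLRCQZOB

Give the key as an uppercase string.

BYKM

  i= 0: J-I =  1 → B
  i= 1: H-J = 24 → Y
  i= 2: U-K = 10 → K
  i= 3: I-W = 12 → M
  i= 4: F-E =  1 → B
  i= 5: I-K = 24 → Y
  i= 6: V-L = 10 → K
  i= 7: C-Q = 12 → M
  i= 8: C-B =  1 → B
  i= 9: Z-B = 24 → Y
  i=10: L-B = 10 → K
  i=11: R-F = 12 → M
  i=12: C-B =  1 → B
  i=13: Q-S = 24 → Y
  i=14: Z-P = 10 → K
  i=15: O-C = 12 → M
  i=16: B-A =  1 → B
  shifts repeat with period 4: BYKM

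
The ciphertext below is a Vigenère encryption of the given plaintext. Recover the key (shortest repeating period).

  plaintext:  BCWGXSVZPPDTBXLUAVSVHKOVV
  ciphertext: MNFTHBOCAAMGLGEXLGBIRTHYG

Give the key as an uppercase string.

  i= 0: M-B = 11 → L
  i= 1: N-C = 11 → L
  i= 2: F-W =  9 → J
  i= 3: T-G = 13 → N
  i= 4: H-X = 10 → K
  i= 5: B-S =  9 → J
  i= 6: O-V = 19 → T
  i= 7: C-Z =  3 → D
  i= 8: A-P = 11 → L
  i= 9: A-P = 11 → L
  i=10: M-D =  9 → J
  i=11: G-T = 13 → N
  i=12: L-B = 10 → K
  i=13: G-X =  9 → J
  i=14: E-L = 19 → T
  i=15: X-U =  3 → D
  i=16: L-A = 11 → L
  i=17: G-V = 11 → L
  i=18: B-S =  9 → J
  i=19: I-V = 13 → N
  i=20: R-H = 10 → K
  i=21: T-K =  9 → J
  i=22: H-O = 19 → T
  i=23: Y-V =  3 → D
  i=24: G-V = 11 → L
  shifts repeat with period 8: LLJNKJTD

LLJNKJTD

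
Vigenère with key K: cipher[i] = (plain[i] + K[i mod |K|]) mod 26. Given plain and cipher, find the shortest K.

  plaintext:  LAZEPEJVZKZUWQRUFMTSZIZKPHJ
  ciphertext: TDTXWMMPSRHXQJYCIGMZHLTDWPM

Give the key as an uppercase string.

  i= 0: T-L =  8 → I
  i= 1: D-A =  3 → D
  i= 2: T-Z = 20 → U
  i= 3: X-E = 19 → T
  i= 4: W-P =  7 → H
  i= 5: M-E =  8 → I
  i= 6: M-J =  3 → D
  i= 7: P-V = 20 → U
  i= 8: S-Z = 19 → T
  i= 9: R-K =  7 → H
  i=10: H-Z =  8 → I
  i=11: X-U =  3 → D
  i=12: Q-W = 20 → U
  i=13: J-Q = 19 → T
  i=14: Y-R =  7 → H
  i=15: C-U =  8 → I
  i=16: I-F =  3 → D
  i=17: G-M = 20 → U
  i=18: M-T = 19 → T
  i=19: Z-S =  7 → H
  i=20: H-Z =  8 → I
  i=21: L-I =  3 → D
  i=22: T-Z = 20 → U
  i=23: D-K = 19 → T
  i=24: W-P =  7 → H
  i=25: P-H =  8 → I
  i=26: M-J =  3 → D
  shifts repeat with period 5: IDUTH

IDUTH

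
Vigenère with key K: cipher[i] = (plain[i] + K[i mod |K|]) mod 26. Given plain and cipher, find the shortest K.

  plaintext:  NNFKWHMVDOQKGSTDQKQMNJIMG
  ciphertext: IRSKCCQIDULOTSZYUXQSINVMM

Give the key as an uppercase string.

  i= 0: I-N = 21 → V
  i= 1: R-N =  4 → E
  i= 2: S-F = 13 → N
  i= 3: K-K =  0 → A
  i= 4: C-W =  6 → G
  i= 5: C-H = 21 → V
  i= 6: Q-M =  4 → E
  i= 7: I-V = 13 → N
  i= 8: D-D =  0 → A
  i= 9: U-O =  6 → G
  i=10: L-Q = 21 → V
  i=11: O-K =  4 → E
  i=12: T-G = 13 → N
  i=13: S-S =  0 → A
  i=14: Z-T =  6 → G
  i=15: Y-D = 21 → V
  i=16: U-Q =  4 → E
  i=17: X-K = 13 → N
  i=18: Q-Q =  0 → A
  i=19: S-M =  6 → G
  i=20: I-N = 21 → V
  i=21: N-J =  4 → E
  i=22: V-I = 13 → N
  i=23: M-M =  0 → A
  i=24: M-G =  6 → G
  shifts repeat with period 5: VENAG

VENAG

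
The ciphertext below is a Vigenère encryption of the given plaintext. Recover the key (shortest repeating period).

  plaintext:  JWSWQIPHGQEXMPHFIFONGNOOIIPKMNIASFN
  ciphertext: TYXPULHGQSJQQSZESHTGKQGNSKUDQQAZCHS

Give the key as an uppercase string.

KCFTEDSZ

  i= 0: T-J = 10 → K
  i= 1: Y-W =  2 → C
  i= 2: X-S =  5 → F
  i= 3: P-W = 19 → T
  i= 4: U-Q =  4 → E
  i= 5: L-I =  3 → D
  i= 6: H-P = 18 → S
  i= 7: G-H = 25 → Z
  i= 8: Q-G = 10 → K
  i= 9: S-Q =  2 → C
  i=10: J-E =  5 → F
  i=11: Q-X = 19 → T
  i=12: Q-M =  4 → E
  i=13: S-P =  3 → D
  i=14: Z-H = 18 → S
  i=15: E-F = 25 → Z
  i=16: S-I = 10 → K
  i=17: H-F =  2 → C
  i=18: T-O =  5 → F
  i=19: G-N = 19 → T
  i=20: K-G =  4 → E
  i=21: Q-N =  3 → D
  i=22: G-O = 18 → S
  i=23: N-O = 25 → Z
  i=24: S-I = 10 → K
  i=25: K-I =  2 → C
  i=26: U-P =  5 → F
  i=27: D-K = 19 → T
  i=28: Q-M =  4 → E
  i=29: Q-N =  3 → D
  i=30: A-I = 18 → S
  i=31: Z-A = 25 → Z
  i=32: C-S = 10 → K
  i=33: H-F =  2 → C
  i=34: S-N =  5 → F
  shifts repeat with period 8: KCFTEDSZ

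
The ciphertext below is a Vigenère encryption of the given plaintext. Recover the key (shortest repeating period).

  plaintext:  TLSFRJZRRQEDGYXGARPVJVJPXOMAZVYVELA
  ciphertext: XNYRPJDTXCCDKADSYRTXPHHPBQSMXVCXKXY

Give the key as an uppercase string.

ECGMYA

  i= 0: X-T =  4 → E
  i= 1: N-L =  2 → C
  i= 2: Y-S =  6 → G
  i= 3: R-F = 12 → M
  i= 4: P-R = 24 → Y
  i= 5: J-J =  0 → A
  i= 6: D-Z =  4 → E
  i= 7: T-R =  2 → C
  i= 8: X-R =  6 → G
  i= 9: C-Q = 12 → M
  i=10: C-E = 24 → Y
  i=11: D-D =  0 → A
  i=12: K-G =  4 → E
  i=13: A-Y =  2 → C
  i=14: D-X =  6 → G
  i=15: S-G = 12 → M
  i=16: Y-A = 24 → Y
  i=17: R-R =  0 → A
  i=18: T-P =  4 → E
  i=19: X-V =  2 → C
  i=20: P-J =  6 → G
  i=21: H-V = 12 → M
  i=22: H-J = 24 → Y
  i=23: P-P =  0 → A
  i=24: B-X =  4 → E
  i=25: Q-O =  2 → C
  i=26: S-M =  6 → G
  i=27: M-A = 12 → M
  i=28: X-Z = 24 → Y
  i=29: V-V =  0 → A
  i=30: C-Y =  4 → E
  i=31: X-V =  2 → C
  i=32: K-E =  6 → G
  i=33: X-L = 12 → M
  i=34: Y-A = 24 → Y
  shifts repeat with period 6: ECGMYA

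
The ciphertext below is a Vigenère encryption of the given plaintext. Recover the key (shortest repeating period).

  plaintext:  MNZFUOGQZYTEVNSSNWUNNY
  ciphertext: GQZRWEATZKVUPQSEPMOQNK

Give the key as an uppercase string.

  i= 0: G-M = 20 → U
  i= 1: Q-N =  3 → D
  i= 2: Z-Z =  0 → A
  i= 3: R-F = 12 → M
  i= 4: W-U =  2 → C
  i= 5: E-O = 16 → Q
  i= 6: A-G = 20 → U
  i= 7: T-Q =  3 → D
  i= 8: Z-Z =  0 → A
  i= 9: K-Y = 12 → M
  i=10: V-T =  2 → C
  i=11: U-E = 16 → Q
  i=12: P-V = 20 → U
  i=13: Q-N =  3 → D
  i=14: S-S =  0 → A
  i=15: E-S = 12 → M
  i=16: P-N =  2 → C
  i=17: M-W = 16 → Q
  i=18: O-U = 20 → U
  i=19: Q-N =  3 → D
  i=20: N-N =  0 → A
  i=21: K-Y = 12 → M
  shifts repeat with period 6: UDAMCQ

UDAMCQ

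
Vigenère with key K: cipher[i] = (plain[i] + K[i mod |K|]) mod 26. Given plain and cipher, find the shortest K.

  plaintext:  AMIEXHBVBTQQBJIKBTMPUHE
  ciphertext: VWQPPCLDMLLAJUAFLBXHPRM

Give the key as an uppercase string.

VKILS

  i= 0: V-A = 21 → V
  i= 1: W-M = 10 → K
  i= 2: Q-I =  8 → I
  i= 3: P-E = 11 → L
  i= 4: P-X = 18 → S
  i= 5: C-H = 21 → V
  i= 6: L-B = 10 → K
  i= 7: D-V =  8 → I
  i= 8: M-B = 11 → L
  i= 9: L-T = 18 → S
  i=10: L-Q = 21 → V
  i=11: A-Q = 10 → K
  i=12: J-B =  8 → I
  i=13: U-J = 11 → L
  i=14: A-I = 18 → S
  i=15: F-K = 21 → V
  i=16: L-B = 10 → K
  i=17: B-T =  8 → I
  i=18: X-M = 11 → L
  i=19: H-P = 18 → S
  i=20: P-U = 21 → V
  i=21: R-H = 10 → K
  i=22: M-E =  8 → I
  shifts repeat with period 5: VKILS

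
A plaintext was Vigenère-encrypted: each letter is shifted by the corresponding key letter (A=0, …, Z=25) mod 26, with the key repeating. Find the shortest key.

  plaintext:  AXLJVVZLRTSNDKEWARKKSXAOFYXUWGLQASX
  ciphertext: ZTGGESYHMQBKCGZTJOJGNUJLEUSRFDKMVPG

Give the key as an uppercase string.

  i= 0: Z-A = 25 → Z
  i= 1: T-X = 22 → W
  i= 2: G-L = 21 → V
  i= 3: G-J = 23 → X
  i= 4: E-V =  9 → J
  i= 5: S-V = 23 → X
  i= 6: Y-Z = 25 → Z
  i= 7: H-L = 22 → W
  i= 8: M-R = 21 → V
  i= 9: Q-T = 23 → X
  i=10: B-S =  9 → J
  i=11: K-N = 23 → X
  i=12: C-D = 25 → Z
  i=13: G-K = 22 → W
  i=14: Z-E = 21 → V
  i=15: T-W = 23 → X
  i=16: J-A =  9 → J
  i=17: O-R = 23 → X
  i=18: J-K = 25 → Z
  i=19: G-K = 22 → W
  i=20: N-S = 21 → V
  i=21: U-X = 23 → X
  i=22: J-A =  9 → J
  i=23: L-O = 23 → X
  i=24: E-F = 25 → Z
  i=25: U-Y = 22 → W
  i=26: S-X = 21 → V
  i=27: R-U = 23 → X
  i=28: F-W =  9 → J
  i=29: D-G = 23 → X
  i=30: K-L = 25 → Z
  i=31: M-Q = 22 → W
  i=32: V-A = 21 → V
  i=33: P-S = 23 → X
  i=34: G-X =  9 → J
  shifts repeat with period 6: ZWVXJX

ZWVXJX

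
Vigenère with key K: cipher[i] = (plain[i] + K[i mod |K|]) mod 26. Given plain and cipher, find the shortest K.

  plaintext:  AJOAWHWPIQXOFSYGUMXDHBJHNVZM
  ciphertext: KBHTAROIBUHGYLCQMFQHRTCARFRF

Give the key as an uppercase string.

  i= 0: K-A = 10 → K
  i= 1: B-J = 18 → S
  i= 2: H-O = 19 → T
  i= 3: T-A = 19 → T
  i= 4: A-W =  4 → E
  i= 5: R-H = 10 → K
  i= 6: O-W = 18 → S
  i= 7: I-P = 19 → T
  i= 8: B-I = 19 → T
  i= 9: U-Q =  4 → E
  i=10: H-X = 10 → K
  i=11: G-O = 18 → S
  i=12: Y-F = 19 → T
  i=13: L-S = 19 → T
  i=14: C-Y =  4 → E
  i=15: Q-G = 10 → K
  i=16: M-U = 18 → S
  i=17: F-M = 19 → T
  i=18: Q-X = 19 → T
  i=19: H-D =  4 → E
  i=20: R-H = 10 → K
  i=21: T-B = 18 → S
  i=22: C-J = 19 → T
  i=23: A-H = 19 → T
  i=24: R-N =  4 → E
  i=25: F-V = 10 → K
  i=26: R-Z = 18 → S
  i=27: F-M = 19 → T
  shifts repeat with period 5: KSTTE

KSTTE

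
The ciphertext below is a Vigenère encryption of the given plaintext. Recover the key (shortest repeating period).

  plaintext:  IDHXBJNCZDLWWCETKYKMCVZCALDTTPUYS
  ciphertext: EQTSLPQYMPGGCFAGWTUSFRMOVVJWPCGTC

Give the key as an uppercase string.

WNMVKGD

  i= 0: E-I = 22 → W
  i= 1: Q-D = 13 → N
  i= 2: T-H = 12 → M
  i= 3: S-X = 21 → V
  i= 4: L-B = 10 → K
  i= 5: P-J =  6 → G
  i= 6: Q-N =  3 → D
  i= 7: Y-C = 22 → W
  i= 8: M-Z = 13 → N
  i= 9: P-D = 12 → M
  i=10: G-L = 21 → V
  i=11: G-W = 10 → K
  i=12: C-W =  6 → G
  i=13: F-C =  3 → D
  i=14: A-E = 22 → W
  i=15: G-T = 13 → N
  i=16: W-K = 12 → M
  i=17: T-Y = 21 → V
  i=18: U-K = 10 → K
  i=19: S-M =  6 → G
  i=20: F-C =  3 → D
  i=21: R-V = 22 → W
  i=22: M-Z = 13 → N
  i=23: O-C = 12 → M
  i=24: V-A = 21 → V
  i=25: V-L = 10 → K
  i=26: J-D =  6 → G
  i=27: W-T =  3 → D
  i=28: P-T = 22 → W
  i=29: C-P = 13 → N
  i=30: G-U = 12 → M
  i=31: T-Y = 21 → V
  i=32: C-S = 10 → K
  shifts repeat with period 7: WNMVKGD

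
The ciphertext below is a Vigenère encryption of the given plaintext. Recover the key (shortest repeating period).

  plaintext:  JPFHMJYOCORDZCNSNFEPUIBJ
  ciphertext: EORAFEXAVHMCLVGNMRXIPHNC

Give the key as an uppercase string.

  i= 0: E-J = 21 → V
  i= 1: O-P = 25 → Z
  i= 2: R-F = 12 → M
  i= 3: A-H = 19 → T
  i= 4: F-M = 19 → T
  i= 5: E-J = 21 → V
  i= 6: X-Y = 25 → Z
  i= 7: A-O = 12 → M
  i= 8: V-C = 19 → T
  i= 9: H-O = 19 → T
  i=10: M-R = 21 → V
  i=11: C-D = 25 → Z
  i=12: L-Z = 12 → M
  i=13: V-C = 19 → T
  i=14: G-N = 19 → T
  i=15: N-S = 21 → V
  i=16: M-N = 25 → Z
  i=17: R-F = 12 → M
  i=18: X-E = 19 → T
  i=19: I-P = 19 → T
  i=20: P-U = 21 → V
  i=21: H-I = 25 → Z
  i=22: N-B = 12 → M
  i=23: C-J = 19 → T
  shifts repeat with period 5: VZMTT

VZMTT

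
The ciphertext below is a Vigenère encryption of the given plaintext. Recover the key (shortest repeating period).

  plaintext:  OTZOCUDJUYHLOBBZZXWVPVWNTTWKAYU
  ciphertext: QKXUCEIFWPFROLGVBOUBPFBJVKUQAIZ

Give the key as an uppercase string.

CRYGAKFW

  i= 0: Q-O =  2 → C
  i= 1: K-T = 17 → R
  i= 2: X-Z = 24 → Y
  i= 3: U-O =  6 → G
  i= 4: C-C =  0 → A
  i= 5: E-U = 10 → K
  i= 6: I-D =  5 → F
  i= 7: F-J = 22 → W
  i= 8: W-U =  2 → C
  i= 9: P-Y = 17 → R
  i=10: F-H = 24 → Y
  i=11: R-L =  6 → G
  i=12: O-O =  0 → A
  i=13: L-B = 10 → K
  i=14: G-B =  5 → F
  i=15: V-Z = 22 → W
  i=16: B-Z =  2 → C
  i=17: O-X = 17 → R
  i=18: U-W = 24 → Y
  i=19: B-V =  6 → G
  i=20: P-P =  0 → A
  i=21: F-V = 10 → K
  i=22: B-W =  5 → F
  i=23: J-N = 22 → W
  i=24: V-T =  2 → C
  i=25: K-T = 17 → R
  i=26: U-W = 24 → Y
  i=27: Q-K =  6 → G
  i=28: A-A =  0 → A
  i=29: I-Y = 10 → K
  i=30: Z-U =  5 → F
  shifts repeat with period 8: CRYGAKFW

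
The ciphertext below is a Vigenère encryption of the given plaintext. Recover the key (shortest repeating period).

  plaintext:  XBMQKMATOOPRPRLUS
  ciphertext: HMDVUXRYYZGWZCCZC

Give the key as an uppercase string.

KLRF

  i= 0: H-X = 10 → K
  i= 1: M-B = 11 → L
  i= 2: D-M = 17 → R
  i= 3: V-Q =  5 → F
  i= 4: U-K = 10 → K
  i= 5: X-M = 11 → L
  i= 6: R-A = 17 → R
  i= 7: Y-T =  5 → F
  i= 8: Y-O = 10 → K
  i= 9: Z-O = 11 → L
  i=10: G-P = 17 → R
  i=11: W-R =  5 → F
  i=12: Z-P = 10 → K
  i=13: C-R = 11 → L
  i=14: C-L = 17 → R
  i=15: Z-U =  5 → F
  i=16: C-S = 10 → K
  shifts repeat with period 4: KLRF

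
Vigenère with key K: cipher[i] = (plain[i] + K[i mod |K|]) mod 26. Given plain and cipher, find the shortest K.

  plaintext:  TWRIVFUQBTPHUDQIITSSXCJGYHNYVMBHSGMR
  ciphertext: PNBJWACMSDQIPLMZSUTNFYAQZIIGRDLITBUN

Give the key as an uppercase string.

WRKBBVI

  i= 0: P-T = 22 → W
  i= 1: N-W = 17 → R
  i= 2: B-R = 10 → K
  i= 3: J-I =  1 → B
  i= 4: W-V =  1 → B
  i= 5: A-F = 21 → V
  i= 6: C-U =  8 → I
  i= 7: M-Q = 22 → W
  i= 8: S-B = 17 → R
  i= 9: D-T = 10 → K
  i=10: Q-P =  1 → B
  i=11: I-H =  1 → B
  i=12: P-U = 21 → V
  i=13: L-D =  8 → I
  i=14: M-Q = 22 → W
  i=15: Z-I = 17 → R
  i=16: S-I = 10 → K
  i=17: U-T =  1 → B
  i=18: T-S =  1 → B
  i=19: N-S = 21 → V
  i=20: F-X =  8 → I
  i=21: Y-C = 22 → W
  i=22: A-J = 17 → R
  i=23: Q-G = 10 → K
  i=24: Z-Y =  1 → B
  i=25: I-H =  1 → B
  i=26: I-N = 21 → V
  i=27: G-Y =  8 → I
  i=28: R-V = 22 → W
  i=29: D-M = 17 → R
  i=30: L-B = 10 → K
  i=31: I-H =  1 → B
  i=32: T-S =  1 → B
  i=33: B-G = 21 → V
  i=34: U-M =  8 → I
  i=35: N-R = 22 → W
  shifts repeat with period 7: WRKBBVI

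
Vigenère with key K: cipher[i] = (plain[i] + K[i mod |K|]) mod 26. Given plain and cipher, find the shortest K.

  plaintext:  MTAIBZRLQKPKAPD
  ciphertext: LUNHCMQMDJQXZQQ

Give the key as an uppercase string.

ZBN

  i= 0: L-M = 25 → Z
  i= 1: U-T =  1 → B
  i= 2: N-A = 13 → N
  i= 3: H-I = 25 → Z
  i= 4: C-B =  1 → B
  i= 5: M-Z = 13 → N
  i= 6: Q-R = 25 → Z
  i= 7: M-L =  1 → B
  i= 8: D-Q = 13 → N
  i= 9: J-K = 25 → Z
  i=10: Q-P =  1 → B
  i=11: X-K = 13 → N
  i=12: Z-A = 25 → Z
  i=13: Q-P =  1 → B
  i=14: Q-D = 13 → N
  shifts repeat with period 3: ZBN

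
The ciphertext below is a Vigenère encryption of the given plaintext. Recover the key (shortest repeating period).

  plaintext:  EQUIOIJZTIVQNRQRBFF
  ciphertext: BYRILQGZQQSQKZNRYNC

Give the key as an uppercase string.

  i= 0: B-E = 23 → X
  i= 1: Y-Q =  8 → I
  i= 2: R-U = 23 → X
  i= 3: I-I =  0 → A
  i= 4: L-O = 23 → X
  i= 5: Q-I =  8 → I
  i= 6: G-J = 23 → X
  i= 7: Z-Z =  0 → A
  i= 8: Q-T = 23 → X
  i= 9: Q-I =  8 → I
  i=10: S-V = 23 → X
  i=11: Q-Q =  0 → A
  i=12: K-N = 23 → X
  i=13: Z-R =  8 → I
  i=14: N-Q = 23 → X
  i=15: R-R =  0 → A
  i=16: Y-B = 23 → X
  i=17: N-F =  8 → I
  i=18: C-F = 23 → X
  shifts repeat with period 4: XIXA

XIXA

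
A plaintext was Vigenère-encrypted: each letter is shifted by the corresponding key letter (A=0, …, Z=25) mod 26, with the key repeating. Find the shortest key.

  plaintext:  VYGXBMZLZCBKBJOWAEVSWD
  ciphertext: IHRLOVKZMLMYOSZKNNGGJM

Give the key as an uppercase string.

NJLO

  i= 0: I-V = 13 → N
  i= 1: H-Y =  9 → J
  i= 2: R-G = 11 → L
  i= 3: L-X = 14 → O
  i= 4: O-B = 13 → N
  i= 5: V-M =  9 → J
  i= 6: K-Z = 11 → L
  i= 7: Z-L = 14 → O
  i= 8: M-Z = 13 → N
  i= 9: L-C =  9 → J
  i=10: M-B = 11 → L
  i=11: Y-K = 14 → O
  i=12: O-B = 13 → N
  i=13: S-J =  9 → J
  i=14: Z-O = 11 → L
  i=15: K-W = 14 → O
  i=16: N-A = 13 → N
  i=17: N-E =  9 → J
  i=18: G-V = 11 → L
  i=19: G-S = 14 → O
  i=20: J-W = 13 → N
  i=21: M-D =  9 → J
  shifts repeat with period 4: NJLO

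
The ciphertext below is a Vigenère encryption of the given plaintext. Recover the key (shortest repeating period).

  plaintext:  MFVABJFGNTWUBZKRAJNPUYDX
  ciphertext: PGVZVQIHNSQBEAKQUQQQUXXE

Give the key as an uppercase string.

  i= 0: P-M =  3 → D
  i= 1: G-F =  1 → B
  i= 2: V-V =  0 → A
  i= 3: Z-A = 25 → Z
  i= 4: V-B = 20 → U
  i= 5: Q-J =  7 → H
  i= 6: I-F =  3 → D
  i= 7: H-G =  1 → B
  i= 8: N-N =  0 → A
  i= 9: S-T = 25 → Z
  i=10: Q-W = 20 → U
  i=11: B-U =  7 → H
  i=12: E-B =  3 → D
  i=13: A-Z =  1 → B
  i=14: K-K =  0 → A
  i=15: Q-R = 25 → Z
  i=16: U-A = 20 → U
  i=17: Q-J =  7 → H
  i=18: Q-N =  3 → D
  i=19: Q-P =  1 → B
  i=20: U-U =  0 → A
  i=21: X-Y = 25 → Z
  i=22: X-D = 20 → U
  i=23: E-X =  7 → H
  shifts repeat with period 6: DBAZUH

DBAZUH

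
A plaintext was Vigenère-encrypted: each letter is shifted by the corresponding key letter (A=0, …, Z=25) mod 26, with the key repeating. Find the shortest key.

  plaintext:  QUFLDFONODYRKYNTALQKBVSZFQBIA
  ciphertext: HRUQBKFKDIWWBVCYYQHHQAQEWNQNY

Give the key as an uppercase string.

  i= 0: H-Q = 17 → R
  i= 1: R-U = 23 → X
  i= 2: U-F = 15 → P
  i= 3: Q-L =  5 → F
  i= 4: B-D = 24 → Y
  i= 5: K-F =  5 → F
  i= 6: F-O = 17 → R
  i= 7: K-N = 23 → X
  i= 8: D-O = 15 → P
  i= 9: I-D =  5 → F
  i=10: W-Y = 24 → Y
  i=11: W-R =  5 → F
  i=12: B-K = 17 → R
  i=13: V-Y = 23 → X
  i=14: C-N = 15 → P
  i=15: Y-T =  5 → F
  i=16: Y-A = 24 → Y
  i=17: Q-L =  5 → F
  i=18: H-Q = 17 → R
  i=19: H-K = 23 → X
  i=20: Q-B = 15 → P
  i=21: A-V =  5 → F
  i=22: Q-S = 24 → Y
  i=23: E-Z =  5 → F
  i=24: W-F = 17 → R
  i=25: N-Q = 23 → X
  i=26: Q-B = 15 → P
  i=27: N-I =  5 → F
  i=28: Y-A = 24 → Y
  shifts repeat with period 6: RXPFYF

RXPFYF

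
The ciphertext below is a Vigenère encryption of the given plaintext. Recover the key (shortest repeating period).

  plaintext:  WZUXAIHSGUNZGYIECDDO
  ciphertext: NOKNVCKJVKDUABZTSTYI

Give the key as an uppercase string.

RPQQVUD

  i= 0: N-W = 17 → R
  i= 1: O-Z = 15 → P
  i= 2: K-U = 16 → Q
  i= 3: N-X = 16 → Q
  i= 4: V-A = 21 → V
  i= 5: C-I = 20 → U
  i= 6: K-H =  3 → D
  i= 7: J-S = 17 → R
  i= 8: V-G = 15 → P
  i= 9: K-U = 16 → Q
  i=10: D-N = 16 → Q
  i=11: U-Z = 21 → V
  i=12: A-G = 20 → U
  i=13: B-Y =  3 → D
  i=14: Z-I = 17 → R
  i=15: T-E = 15 → P
  i=16: S-C = 16 → Q
  i=17: T-D = 16 → Q
  i=18: Y-D = 21 → V
  i=19: I-O = 20 → U
  shifts repeat with period 7: RPQQVUD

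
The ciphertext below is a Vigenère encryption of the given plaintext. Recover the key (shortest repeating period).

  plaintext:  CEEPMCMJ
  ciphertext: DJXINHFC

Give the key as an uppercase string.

BFTT

  i= 0: D-C =  1 → B
  i= 1: J-E =  5 → F
  i= 2: X-E = 19 → T
  i= 3: I-P = 19 → T
  i= 4: N-M =  1 → B
  i= 5: H-C =  5 → F
  i= 6: F-M = 19 → T
  i= 7: C-J = 19 → T
  shifts repeat with period 4: BFTT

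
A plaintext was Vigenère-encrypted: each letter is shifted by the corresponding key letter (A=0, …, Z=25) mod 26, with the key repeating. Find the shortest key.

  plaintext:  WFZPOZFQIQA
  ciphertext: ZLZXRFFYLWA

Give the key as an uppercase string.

  i= 0: Z-W =  3 → D
  i= 1: L-F =  6 → G
  i= 2: Z-Z =  0 → A
  i= 3: X-P =  8 → I
  i= 4: R-O =  3 → D
  i= 5: F-Z =  6 → G
  i= 6: F-F =  0 → A
  i= 7: Y-Q =  8 → I
  i= 8: L-I =  3 → D
  i= 9: W-Q =  6 → G
  i=10: A-A =  0 → A
  shifts repeat with period 4: DGAI

DGAI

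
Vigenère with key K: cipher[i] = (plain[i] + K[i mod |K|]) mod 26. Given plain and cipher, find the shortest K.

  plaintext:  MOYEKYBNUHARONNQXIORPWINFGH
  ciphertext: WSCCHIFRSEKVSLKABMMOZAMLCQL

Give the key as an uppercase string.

  i= 0: W-M = 10 → K
  i= 1: S-O =  4 → E
  i= 2: C-Y =  4 → E
  i= 3: C-E = 24 → Y
  i= 4: H-K = 23 → X
  i= 5: I-Y = 10 → K
  i= 6: F-B =  4 → E
  i= 7: R-N =  4 → E
  i= 8: S-U = 24 → Y
  i= 9: E-H = 23 → X
  i=10: K-A = 10 → K
  i=11: V-R =  4 → E
  i=12: S-O =  4 → E
  i=13: L-N = 24 → Y
  i=14: K-N = 23 → X
  i=15: A-Q = 10 → K
  i=16: B-X =  4 → E
  i=17: M-I =  4 → E
  i=18: M-O = 24 → Y
  i=19: O-R = 23 → X
  i=20: Z-P = 10 → K
  i=21: A-W =  4 → E
  i=22: M-I =  4 → E
  i=23: L-N = 24 → Y
  i=24: C-F = 23 → X
  i=25: Q-G = 10 → K
  i=26: L-H =  4 → E
  shifts repeat with period 5: KEEYX

KEEYX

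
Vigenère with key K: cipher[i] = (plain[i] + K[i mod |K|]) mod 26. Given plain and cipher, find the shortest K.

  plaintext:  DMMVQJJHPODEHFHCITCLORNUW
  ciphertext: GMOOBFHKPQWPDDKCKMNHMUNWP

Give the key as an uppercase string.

DACTLWY

  i= 0: G-D =  3 → D
  i= 1: M-M =  0 → A
  i= 2: O-M =  2 → C
  i= 3: O-V = 19 → T
  i= 4: B-Q = 11 → L
  i= 5: F-J = 22 → W
  i= 6: H-J = 24 → Y
  i= 7: K-H =  3 → D
  i= 8: P-P =  0 → A
  i= 9: Q-O =  2 → C
  i=10: W-D = 19 → T
  i=11: P-E = 11 → L
  i=12: D-H = 22 → W
  i=13: D-F = 24 → Y
  i=14: K-H =  3 → D
  i=15: C-C =  0 → A
  i=16: K-I =  2 → C
  i=17: M-T = 19 → T
  i=18: N-C = 11 → L
  i=19: H-L = 22 → W
  i=20: M-O = 24 → Y
  i=21: U-R =  3 → D
  i=22: N-N =  0 → A
  i=23: W-U =  2 → C
  i=24: P-W = 19 → T
  shifts repeat with period 7: DACTLWY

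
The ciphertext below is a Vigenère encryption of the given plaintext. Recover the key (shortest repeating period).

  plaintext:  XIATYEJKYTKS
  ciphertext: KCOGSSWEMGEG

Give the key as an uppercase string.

NUO

  i= 0: K-X = 13 → N
  i= 1: C-I = 20 → U
  i= 2: O-A = 14 → O
  i= 3: G-T = 13 → N
  i= 4: S-Y = 20 → U
  i= 5: S-E = 14 → O
  i= 6: W-J = 13 → N
  i= 7: E-K = 20 → U
  i= 8: M-Y = 14 → O
  i= 9: G-T = 13 → N
  i=10: E-K = 20 → U
  i=11: G-S = 14 → O
  shifts repeat with period 3: NUO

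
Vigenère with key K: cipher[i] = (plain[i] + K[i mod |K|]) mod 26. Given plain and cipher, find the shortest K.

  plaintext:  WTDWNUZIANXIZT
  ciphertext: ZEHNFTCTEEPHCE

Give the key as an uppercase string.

  i= 0: Z-W =  3 → D
  i= 1: E-T = 11 → L
  i= 2: H-D =  4 → E
  i= 3: N-W = 17 → R
  i= 4: F-N = 18 → S
  i= 5: T-U = 25 → Z
  i= 6: C-Z =  3 → D
  i= 7: T-I = 11 → L
  i= 8: E-A =  4 → E
  i= 9: E-N = 17 → R
  i=10: P-X = 18 → S
  i=11: H-I = 25 → Z
  i=12: C-Z =  3 → D
  i=13: E-T = 11 → L
  shifts repeat with period 6: DLERSZ

DLERSZ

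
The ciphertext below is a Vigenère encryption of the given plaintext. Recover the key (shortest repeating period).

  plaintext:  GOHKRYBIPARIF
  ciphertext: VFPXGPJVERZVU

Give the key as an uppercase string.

  i= 0: V-G = 15 → P
  i= 1: F-O = 17 → R
  i= 2: P-H =  8 → I
  i= 3: X-K = 13 → N
  i= 4: G-R = 15 → P
  i= 5: P-Y = 17 → R
  i= 6: J-B =  8 → I
  i= 7: V-I = 13 → N
  i= 8: E-P = 15 → P
  i= 9: R-A = 17 → R
  i=10: Z-R =  8 → I
  i=11: V-I = 13 → N
  i=12: U-F = 15 → P
  shifts repeat with period 4: PRIN

PRIN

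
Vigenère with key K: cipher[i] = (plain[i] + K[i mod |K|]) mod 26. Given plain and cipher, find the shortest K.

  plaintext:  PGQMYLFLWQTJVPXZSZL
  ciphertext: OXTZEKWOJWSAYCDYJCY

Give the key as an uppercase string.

ZRDNG

  i= 0: O-P = 25 → Z
  i= 1: X-G = 17 → R
  i= 2: T-Q =  3 → D
  i= 3: Z-M = 13 → N
  i= 4: E-Y =  6 → G
  i= 5: K-L = 25 → Z
  i= 6: W-F = 17 → R
  i= 7: O-L =  3 → D
  i= 8: J-W = 13 → N
  i= 9: W-Q =  6 → G
  i=10: S-T = 25 → Z
  i=11: A-J = 17 → R
  i=12: Y-V =  3 → D
  i=13: C-P = 13 → N
  i=14: D-X =  6 → G
  i=15: Y-Z = 25 → Z
  i=16: J-S = 17 → R
  i=17: C-Z =  3 → D
  i=18: Y-L = 13 → N
  shifts repeat with period 5: ZRDNG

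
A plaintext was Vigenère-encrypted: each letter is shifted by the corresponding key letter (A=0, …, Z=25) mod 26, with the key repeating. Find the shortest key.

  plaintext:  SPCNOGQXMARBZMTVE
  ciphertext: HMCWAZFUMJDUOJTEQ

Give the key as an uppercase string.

  i= 0: H-S = 15 → P
  i= 1: M-P = 23 → X
  i= 2: C-C =  0 → A
  i= 3: W-N =  9 → J
  i= 4: A-O = 12 → M
  i= 5: Z-G = 19 → T
  i= 6: F-Q = 15 → P
  i= 7: U-X = 23 → X
  i= 8: M-M =  0 → A
  i= 9: J-A =  9 → J
  i=10: D-R = 12 → M
  i=11: U-B = 19 → T
  i=12: O-Z = 15 → P
  i=13: J-M = 23 → X
  i=14: T-T =  0 → A
  i=15: E-V =  9 → J
  i=16: Q-E = 12 → M
  shifts repeat with period 6: PXAJMT

PXAJMT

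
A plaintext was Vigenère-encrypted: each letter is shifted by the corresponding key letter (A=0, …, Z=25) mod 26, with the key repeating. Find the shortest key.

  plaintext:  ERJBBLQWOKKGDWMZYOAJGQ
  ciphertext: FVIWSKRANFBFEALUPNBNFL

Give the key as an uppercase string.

BEZVRZ

  i= 0: F-E =  1 → B
  i= 1: V-R =  4 → E
  i= 2: I-J = 25 → Z
  i= 3: W-B = 21 → V
  i= 4: S-B = 17 → R
  i= 5: K-L = 25 → Z
  i= 6: R-Q =  1 → B
  i= 7: A-W =  4 → E
  i= 8: N-O = 25 → Z
  i= 9: F-K = 21 → V
  i=10: B-K = 17 → R
  i=11: F-G = 25 → Z
  i=12: E-D =  1 → B
  i=13: A-W =  4 → E
  i=14: L-M = 25 → Z
  i=15: U-Z = 21 → V
  i=16: P-Y = 17 → R
  i=17: N-O = 25 → Z
  i=18: B-A =  1 → B
  i=19: N-J =  4 → E
  i=20: F-G = 25 → Z
  i=21: L-Q = 21 → V
  shifts repeat with period 6: BEZVRZ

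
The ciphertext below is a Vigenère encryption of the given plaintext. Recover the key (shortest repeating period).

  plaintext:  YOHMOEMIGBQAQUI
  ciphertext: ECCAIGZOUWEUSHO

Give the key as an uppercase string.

GOVOUCN

  i= 0: E-Y =  6 → G
  i= 1: C-O = 14 → O
  i= 2: C-H = 21 → V
  i= 3: A-M = 14 → O
  i= 4: I-O = 20 → U
  i= 5: G-E =  2 → C
  i= 6: Z-M = 13 → N
  i= 7: O-I =  6 → G
  i= 8: U-G = 14 → O
  i= 9: W-B = 21 → V
  i=10: E-Q = 14 → O
  i=11: U-A = 20 → U
  i=12: S-Q =  2 → C
  i=13: H-U = 13 → N
  i=14: O-I =  6 → G
  shifts repeat with period 7: GOVOUCN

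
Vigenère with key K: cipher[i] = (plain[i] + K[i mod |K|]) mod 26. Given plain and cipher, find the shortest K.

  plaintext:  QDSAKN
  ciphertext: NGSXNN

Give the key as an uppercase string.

XDA

  i= 0: N-Q = 23 → X
  i= 1: G-D =  3 → D
  i= 2: S-S =  0 → A
  i= 3: X-A = 23 → X
  i= 4: N-K =  3 → D
  i= 5: N-N =  0 → A
  shifts repeat with period 3: XDA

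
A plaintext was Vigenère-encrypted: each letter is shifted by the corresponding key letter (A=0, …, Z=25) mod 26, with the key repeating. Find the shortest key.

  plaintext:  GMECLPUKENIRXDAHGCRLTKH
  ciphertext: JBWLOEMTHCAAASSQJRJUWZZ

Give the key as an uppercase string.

  i= 0: J-G =  3 → D
  i= 1: B-M = 15 → P
  i= 2: W-E = 18 → S
  i= 3: L-C =  9 → J
  i= 4: O-L =  3 → D
  i= 5: E-P = 15 → P
  i= 6: M-U = 18 → S
  i= 7: T-K =  9 → J
  i= 8: H-E =  3 → D
  i= 9: C-N = 15 → P
  i=10: A-I = 18 → S
  i=11: A-R =  9 → J
  i=12: A-X =  3 → D
  i=13: S-D = 15 → P
  i=14: S-A = 18 → S
  i=15: Q-H =  9 → J
  i=16: J-G =  3 → D
  i=17: R-C = 15 → P
  i=18: J-R = 18 → S
  i=19: U-L =  9 → J
  i=20: W-T =  3 → D
  i=21: Z-K = 15 → P
  i=22: Z-H = 18 → S
  shifts repeat with period 4: DPSJ

DPSJ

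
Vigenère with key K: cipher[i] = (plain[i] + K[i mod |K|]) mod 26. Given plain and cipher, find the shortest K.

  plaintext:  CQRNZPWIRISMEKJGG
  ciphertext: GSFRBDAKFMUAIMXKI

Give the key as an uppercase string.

ECO

  i= 0: G-C =  4 → E
  i= 1: S-Q =  2 → C
  i= 2: F-R = 14 → O
  i= 3: R-N =  4 → E
  i= 4: B-Z =  2 → C
  i= 5: D-P = 14 → O
  i= 6: A-W =  4 → E
  i= 7: K-I =  2 → C
  i= 8: F-R = 14 → O
  i= 9: M-I =  4 → E
  i=10: U-S =  2 → C
  i=11: A-M = 14 → O
  i=12: I-E =  4 → E
  i=13: M-K =  2 → C
  i=14: X-J = 14 → O
  i=15: K-G =  4 → E
  i=16: I-G =  2 → C
  shifts repeat with period 3: ECO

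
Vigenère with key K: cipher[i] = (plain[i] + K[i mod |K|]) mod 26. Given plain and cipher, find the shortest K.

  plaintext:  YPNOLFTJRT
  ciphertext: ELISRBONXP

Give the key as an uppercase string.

GWVE

  i= 0: E-Y =  6 → G
  i= 1: L-P = 22 → W
  i= 2: I-N = 21 → V
  i= 3: S-O =  4 → E
  i= 4: R-L =  6 → G
  i= 5: B-F = 22 → W
  i= 6: O-T = 21 → V
  i= 7: N-J =  4 → E
  i= 8: X-R =  6 → G
  i= 9: P-T = 22 → W
  shifts repeat with period 4: GWVE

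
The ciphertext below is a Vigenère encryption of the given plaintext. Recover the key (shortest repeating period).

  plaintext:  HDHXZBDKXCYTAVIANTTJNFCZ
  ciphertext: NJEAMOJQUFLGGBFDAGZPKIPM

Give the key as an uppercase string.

GGXDNN

  i= 0: N-H =  6 → G
  i= 1: J-D =  6 → G
  i= 2: E-H = 23 → X
  i= 3: A-X =  3 → D
  i= 4: M-Z = 13 → N
  i= 5: O-B = 13 → N
  i= 6: J-D =  6 → G
  i= 7: Q-K =  6 → G
  i= 8: U-X = 23 → X
  i= 9: F-C =  3 → D
  i=10: L-Y = 13 → N
  i=11: G-T = 13 → N
  i=12: G-A =  6 → G
  i=13: B-V =  6 → G
  i=14: F-I = 23 → X
  i=15: D-A =  3 → D
  i=16: A-N = 13 → N
  i=17: G-T = 13 → N
  i=18: Z-T =  6 → G
  i=19: P-J =  6 → G
  i=20: K-N = 23 → X
  i=21: I-F =  3 → D
  i=22: P-C = 13 → N
  i=23: M-Z = 13 → N
  shifts repeat with period 6: GGXDNN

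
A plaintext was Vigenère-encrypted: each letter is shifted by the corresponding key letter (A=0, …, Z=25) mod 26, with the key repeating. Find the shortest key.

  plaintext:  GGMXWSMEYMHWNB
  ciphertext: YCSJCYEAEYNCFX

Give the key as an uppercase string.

  i= 0: Y-G = 18 → S
  i= 1: C-G = 22 → W
  i= 2: S-M =  6 → G
  i= 3: J-X = 12 → M
  i= 4: C-W =  6 → G
  i= 5: Y-S =  6 → G
  i= 6: E-M = 18 → S
  i= 7: A-E = 22 → W
  i= 8: E-Y =  6 → G
  i= 9: Y-M = 12 → M
  i=10: N-H =  6 → G
  i=11: C-W =  6 → G
  i=12: F-N = 18 → S
  i=13: X-B = 22 → W
  shifts repeat with period 6: SWGMGG

SWGMGG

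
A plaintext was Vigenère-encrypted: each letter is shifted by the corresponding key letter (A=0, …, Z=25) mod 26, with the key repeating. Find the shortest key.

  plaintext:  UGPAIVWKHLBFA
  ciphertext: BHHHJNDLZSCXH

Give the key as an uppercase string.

HBS

  i= 0: B-U =  7 → H
  i= 1: H-G =  1 → B
  i= 2: H-P = 18 → S
  i= 3: H-A =  7 → H
  i= 4: J-I =  1 → B
  i= 5: N-V = 18 → S
  i= 6: D-W =  7 → H
  i= 7: L-K =  1 → B
  i= 8: Z-H = 18 → S
  i= 9: S-L =  7 → H
  i=10: C-B =  1 → B
  i=11: X-F = 18 → S
  i=12: H-A =  7 → H
  shifts repeat with period 3: HBS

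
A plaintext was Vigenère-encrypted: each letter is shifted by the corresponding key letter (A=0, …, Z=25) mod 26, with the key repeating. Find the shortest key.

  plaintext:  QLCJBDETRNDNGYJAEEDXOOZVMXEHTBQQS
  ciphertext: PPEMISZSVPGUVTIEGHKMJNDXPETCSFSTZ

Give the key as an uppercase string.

  i= 0: P-Q = 25 → Z
  i= 1: P-L =  4 → E
  i= 2: E-C =  2 → C
  i= 3: M-J =  3 → D
  i= 4: I-B =  7 → H
  i= 5: S-D = 15 → P
  i= 6: Z-E = 21 → V
  i= 7: S-T = 25 → Z
  i= 8: V-R =  4 → E
  i= 9: P-N =  2 → C
  i=10: G-D =  3 → D
  i=11: U-N =  7 → H
  i=12: V-G = 15 → P
  i=13: T-Y = 21 → V
  i=14: I-J = 25 → Z
  i=15: E-A =  4 → E
  i=16: G-E =  2 → C
  i=17: H-E =  3 → D
  i=18: K-D =  7 → H
  i=19: M-X = 15 → P
  i=20: J-O = 21 → V
  i=21: N-O = 25 → Z
  i=22: D-Z =  4 → E
  i=23: X-V =  2 → C
  i=24: P-M =  3 → D
  i=25: E-X =  7 → H
  i=26: T-E = 15 → P
  i=27: C-H = 21 → V
  i=28: S-T = 25 → Z
  i=29: F-B =  4 → E
  i=30: S-Q =  2 → C
  i=31: T-Q =  3 → D
  i=32: Z-S =  7 → H
  shifts repeat with period 7: ZECDHPV

ZECDHPV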